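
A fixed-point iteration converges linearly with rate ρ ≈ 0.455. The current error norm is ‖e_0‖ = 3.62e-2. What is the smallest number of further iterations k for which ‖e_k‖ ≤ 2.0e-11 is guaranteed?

28

After k steps, ‖e_k‖ ≈ 3.62e-2·0.455^k.
Need 0.455^k ≤ 2.0e-11/3.62e-2 = 5.52486e-10.
k ≥ ln(5.52486e-10)/ln(0.455) = -21.3166/-0.78746 = 27.070.
Smallest integer k = 28.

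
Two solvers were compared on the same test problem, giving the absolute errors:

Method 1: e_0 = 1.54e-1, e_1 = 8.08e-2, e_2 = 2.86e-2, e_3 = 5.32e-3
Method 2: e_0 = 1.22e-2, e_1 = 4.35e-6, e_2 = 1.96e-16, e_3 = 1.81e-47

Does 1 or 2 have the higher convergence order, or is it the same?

Method 1: p ≈ ln(5.32e-3/2.86e-2)/ln(2.86e-2/8.08e-2) ≈ 1.62.
Method 2: p ≈ ln(1.81e-47/1.96e-16)/ln(1.96e-16/4.35e-6) ≈ 3.00.
Method 2 has the higher order (≈3.0 vs ≈1.6).

2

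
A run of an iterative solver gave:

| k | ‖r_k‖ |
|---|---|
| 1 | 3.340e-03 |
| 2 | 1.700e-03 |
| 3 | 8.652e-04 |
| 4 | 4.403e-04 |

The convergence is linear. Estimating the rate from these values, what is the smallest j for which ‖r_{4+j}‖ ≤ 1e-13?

33

Rate ρ ≈ ‖r_4‖/‖r_3‖ = 4.403e-04/8.652e-04 = 0.5089.
After j more steps, ‖r_{4+j}‖ ≈ 4.403e-04·ρ^j; need ρ^j ≤ 1e-13/4.403e-04 = 2.27118e-10.
j ≥ ln(2.27118e-10)/ln(0.5089) = -22.2056/-0.67550 = 32.873.
So 33 more iterations are needed.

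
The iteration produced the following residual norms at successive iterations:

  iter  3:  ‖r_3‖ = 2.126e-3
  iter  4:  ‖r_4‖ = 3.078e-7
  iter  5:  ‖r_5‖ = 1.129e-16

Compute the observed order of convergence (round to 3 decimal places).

2.458

p ≈ ln(‖r_5‖/‖r_4‖) / ln(‖r_4‖/‖r_3‖)
  = ln(1.129e-16/3.078e-7) / ln(3.078e-7/2.126e-3)
  = ln(3.66797e-10) / ln(0.000144779)
  = -21.726213 / -8.840302 ≈ 2.457632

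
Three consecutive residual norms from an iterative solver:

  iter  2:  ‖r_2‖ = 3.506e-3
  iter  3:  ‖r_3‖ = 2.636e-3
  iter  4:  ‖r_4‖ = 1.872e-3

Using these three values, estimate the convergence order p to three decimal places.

1.200

p ≈ ln(‖r_4‖/‖r_3‖) / ln(‖r_3‖/‖r_2‖)
  = ln(1.872e-3/2.636e-3) / ln(2.636e-3/3.506e-3)
  = ln(0.710167) / ln(0.751854)
  = -0.342255 / -0.285213 ≈ 1.199998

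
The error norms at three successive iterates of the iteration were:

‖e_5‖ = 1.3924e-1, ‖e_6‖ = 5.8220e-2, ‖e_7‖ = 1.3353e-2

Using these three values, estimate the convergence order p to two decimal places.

1.69

p ≈ ln(‖e_7‖/‖e_6‖) / ln(‖e_6‖/‖e_5‖)
  = ln(1.3353e-2/5.8220e-2) / ln(5.8220e-2/1.3924e-1)
  = ln(0.229354) / ln(0.418127)
  = -1.47249 / -0.87197 ≈ 1.68869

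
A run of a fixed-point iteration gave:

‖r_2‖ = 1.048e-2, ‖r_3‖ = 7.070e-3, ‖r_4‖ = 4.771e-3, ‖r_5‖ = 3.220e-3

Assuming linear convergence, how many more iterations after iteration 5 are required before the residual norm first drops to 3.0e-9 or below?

36

Rate ρ ≈ ‖r_5‖/‖r_4‖ = 3.220e-3/4.771e-3 = 0.6749.
After j more steps, ‖r_{5+j}‖ ≈ 3.220e-3·ρ^j; need ρ^j ≤ 3.0e-9/3.220e-3 = 9.31677e-07.
j ≥ ln(9.31677e-07)/ln(0.6749) = -13.8863/-0.39319 = 35.317.
So 36 more iterations are needed.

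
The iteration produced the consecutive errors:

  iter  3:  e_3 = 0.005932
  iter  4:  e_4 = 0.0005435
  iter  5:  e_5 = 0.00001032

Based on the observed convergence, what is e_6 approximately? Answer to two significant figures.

1.4e-8

First estimate the order: p ≈ ln(e_5/e_4) / ln(e_4/e_3) = ln(0.00001032/0.0005435)/ln(0.0005435/0.005932) = ln(0.018988)/ln(0.0916217) ≈ 1.6585.
Then e_6 ≈ e_5·(e_5/e_4)^p = 0.00001032·(0.018988)^1.6585 = 0.00001032·0.00139591 ≈ 1.441e-08.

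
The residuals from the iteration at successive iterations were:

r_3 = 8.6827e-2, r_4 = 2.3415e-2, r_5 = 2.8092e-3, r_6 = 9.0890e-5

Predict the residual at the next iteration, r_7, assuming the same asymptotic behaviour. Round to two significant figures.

First estimate the order: p ≈ ln(r_6/r_5) / ln(r_5/r_4) = ln(9.0890e-5/2.8092e-3)/ln(2.8092e-3/2.3415e-2) = ln(0.0323544)/ln(0.119974) ≈ 1.6180.
Then r_7 ≈ r_6·(r_6/r_5)^p = 9.0890e-5·(0.0323544)^1.6180 = 9.0890e-5·0.00388215 ≈ 3.528e-07.

3.5e-7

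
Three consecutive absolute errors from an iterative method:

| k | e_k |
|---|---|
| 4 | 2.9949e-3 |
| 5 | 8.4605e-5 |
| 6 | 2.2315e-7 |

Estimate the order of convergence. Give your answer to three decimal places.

1.665

p ≈ ln(e_6/e_5) / ln(e_5/e_4)
  = ln(2.2315e-7/8.4605e-5) / ln(8.4605e-5/2.9949e-3)
  = ln(0.00263755) / ln(0.0282497)
  = -5.937905 / -3.566672 ≈ 1.664831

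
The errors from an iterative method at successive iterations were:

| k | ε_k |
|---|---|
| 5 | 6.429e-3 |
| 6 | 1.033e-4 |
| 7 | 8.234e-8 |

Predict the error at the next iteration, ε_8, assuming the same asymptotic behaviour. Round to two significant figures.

3.7e-13

First estimate the order: p ≈ ln(ε_7/ε_6) / ln(ε_6/ε_5) = ln(8.234e-8/1.033e-4)/ln(1.033e-4/6.429e-3) = ln(0.000797096)/ln(0.0160678) ≈ 1.7271.
Then ε_8 ≈ ε_7·(ε_7/ε_6)^p = 8.234e-8·(0.000797096)^1.7271 = 8.234e-8·4.45245e-06 ≈ 3.666e-13.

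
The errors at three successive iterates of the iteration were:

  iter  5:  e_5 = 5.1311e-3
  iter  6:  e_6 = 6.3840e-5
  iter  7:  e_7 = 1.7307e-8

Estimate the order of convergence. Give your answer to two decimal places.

p ≈ ln(e_7/e_6) / ln(e_6/e_5)
  = ln(1.7307e-8/6.3840e-5) / ln(6.3840e-5/5.1311e-3)
  = ln(0.0002711) / ln(0.0124418)
  = -8.21302 / -4.38669 ≈ 1.87226

1.87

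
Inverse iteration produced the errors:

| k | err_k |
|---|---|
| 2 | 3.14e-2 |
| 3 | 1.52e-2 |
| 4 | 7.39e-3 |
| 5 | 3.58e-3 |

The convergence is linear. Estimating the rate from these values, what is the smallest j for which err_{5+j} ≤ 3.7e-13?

Rate ρ ≈ err_5/err_4 = 3.58e-3/7.39e-3 = 0.4844.
After j more steps, err_{5+j} ≈ 3.58e-3·ρ^j; need ρ^j ≤ 3.7e-13/3.58e-3 = 1.03352e-10.
j ≥ ln(1.03352e-10)/ln(0.4844) = -22.9929/-0.72484 = 31.721.
So 32 more iterations are needed.

32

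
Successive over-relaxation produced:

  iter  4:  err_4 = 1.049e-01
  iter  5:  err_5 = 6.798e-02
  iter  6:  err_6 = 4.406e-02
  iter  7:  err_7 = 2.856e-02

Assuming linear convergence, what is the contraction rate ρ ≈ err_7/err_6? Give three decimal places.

ρ ≈ err_7/err_6 = 2.856e-02/4.406e-02 = 0.64821

0.648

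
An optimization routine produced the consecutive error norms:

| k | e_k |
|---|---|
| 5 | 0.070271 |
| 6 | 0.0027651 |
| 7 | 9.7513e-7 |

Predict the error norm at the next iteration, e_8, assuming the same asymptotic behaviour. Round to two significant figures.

First estimate the order: p ≈ ln(e_7/e_6) / ln(e_6/e_5) = ln(9.7513e-7/0.0027651)/ln(0.0027651/0.070271) = ln(0.000352656)/ln(0.0393491) ≈ 2.4573.
Then e_8 ≈ e_7·(e_7/e_6)^p = 9.7513e-7·(0.000352656)^2.4573 = 9.7513e-7·3.27949e-09 ≈ 3.198e-15.

3.2e-15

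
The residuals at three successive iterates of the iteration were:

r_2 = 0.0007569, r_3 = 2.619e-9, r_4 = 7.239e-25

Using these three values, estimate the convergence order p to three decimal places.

2.849

p ≈ ln(r_4/r_3) / ln(r_3/r_2)
  = ln(7.239e-25/2.619e-9) / ln(2.619e-9/0.0007569)
  = ln(2.76403e-16) / ln(3.46017e-06)
  = -35.824672 / -12.574193 ≈ 2.849063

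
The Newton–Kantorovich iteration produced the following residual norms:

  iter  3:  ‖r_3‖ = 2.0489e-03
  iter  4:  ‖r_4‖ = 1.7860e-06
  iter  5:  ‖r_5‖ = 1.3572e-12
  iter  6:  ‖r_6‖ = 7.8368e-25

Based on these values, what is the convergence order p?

2

Consecutive ratios: ‖r_6‖/‖r_5‖ = 7.8368e-25/1.3572e-12 = 5.77424e-13, ‖r_5‖/‖r_4‖ = 1.3572e-12/1.7860e-06 = 7.5991e-07.
p ≈ ln(5.77424e-13)/ln(7.5991e-07) = -28.1802/-14.0901 ≈ 2.00.
So the convergence is quadratic (order 2).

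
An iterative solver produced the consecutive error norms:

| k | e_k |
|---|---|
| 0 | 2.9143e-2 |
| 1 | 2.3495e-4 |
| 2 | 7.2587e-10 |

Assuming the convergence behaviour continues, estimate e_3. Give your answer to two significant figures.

First estimate the order: p ≈ ln(e_2/e_1) / ln(e_1/e_0) = ln(7.2587e-10/2.3495e-4)/ln(2.3495e-4/2.9143e-2) = ln(3.08947e-06)/ln(0.00806197) ≈ 2.6319.
Then e_3 ≈ e_2·(e_2/e_1)^p = 7.2587e-10·(3.08947e-06)^2.6319 = 7.2587e-10·3.14721e-15 ≈ 2.284e-24.

2.3e-24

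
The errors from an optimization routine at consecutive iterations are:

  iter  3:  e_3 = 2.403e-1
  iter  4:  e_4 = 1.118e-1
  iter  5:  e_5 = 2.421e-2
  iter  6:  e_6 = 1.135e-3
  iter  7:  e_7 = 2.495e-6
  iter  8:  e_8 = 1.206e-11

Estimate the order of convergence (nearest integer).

2

Consecutive ratios: e_8/e_7 = 1.206e-11/2.495e-6 = 4.83367e-06, e_7/e_6 = 2.495e-6/1.135e-3 = 0.00219824.
p ≈ ln(4.83367e-06)/ln(0.00219824) = -12.2399/-6.1201 ≈ 2.00.
So the convergence is quadratic (order 2).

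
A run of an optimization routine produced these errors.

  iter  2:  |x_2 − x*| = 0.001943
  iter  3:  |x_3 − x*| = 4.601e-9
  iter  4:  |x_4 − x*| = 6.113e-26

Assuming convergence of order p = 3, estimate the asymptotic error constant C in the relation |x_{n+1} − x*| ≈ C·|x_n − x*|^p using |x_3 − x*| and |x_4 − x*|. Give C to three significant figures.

0.628

C ≈ |x_4 − x*| / |x_3 − x*|^3
  = 6.113e-26 / (4.601e-9)^3
  = 6.113e-26 / 9.73995e-26 ≈ 0.62762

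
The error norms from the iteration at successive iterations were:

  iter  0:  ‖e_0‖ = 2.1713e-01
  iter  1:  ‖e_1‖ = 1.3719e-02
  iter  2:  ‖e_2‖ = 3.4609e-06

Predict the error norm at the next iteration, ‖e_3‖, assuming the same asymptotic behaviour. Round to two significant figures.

5.6e-17

First estimate the order: p ≈ ln(‖e_2‖/‖e_1‖) / ln(‖e_1‖/‖e_0‖) = ln(3.4609e-06/1.3719e-02)/ln(1.3719e-02/2.1713e-01) = ln(0.000252271)/ln(0.0631833) ≈ 2.9999.
Then ‖e_3‖ ≈ ‖e_2‖·(‖e_2‖/‖e_1‖)^p = 3.4609e-06·(0.000252271)^2.9999 = 3.4609e-06·1.6068e-11 ≈ 5.561e-17.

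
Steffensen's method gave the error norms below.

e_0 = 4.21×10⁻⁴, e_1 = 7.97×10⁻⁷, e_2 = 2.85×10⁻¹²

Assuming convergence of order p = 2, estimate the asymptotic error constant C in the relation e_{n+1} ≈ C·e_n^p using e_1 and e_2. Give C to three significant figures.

C ≈ e_2 / e_1^2
  = 2.85×10⁻¹² / (7.97×10⁻⁷)^2
  = 2.85×10⁻¹² / 6.35209e-13 ≈ 4.4867

4.49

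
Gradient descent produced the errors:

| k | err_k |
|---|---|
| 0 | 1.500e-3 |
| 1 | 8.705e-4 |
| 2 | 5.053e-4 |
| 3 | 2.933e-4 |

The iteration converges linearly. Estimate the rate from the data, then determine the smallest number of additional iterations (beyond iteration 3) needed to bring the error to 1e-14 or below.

45

Rate ρ ≈ err_3/err_2 = 2.933e-4/5.053e-4 = 0.5804.
After j more steps, err_{3+j} ≈ 2.933e-4·ρ^j; need ρ^j ≤ 1e-14/2.933e-4 = 3.40948e-11.
j ≥ ln(3.40948e-11)/ln(0.5804) = -24.1019/-0.54404 = 44.302.
So 45 more iterations are needed.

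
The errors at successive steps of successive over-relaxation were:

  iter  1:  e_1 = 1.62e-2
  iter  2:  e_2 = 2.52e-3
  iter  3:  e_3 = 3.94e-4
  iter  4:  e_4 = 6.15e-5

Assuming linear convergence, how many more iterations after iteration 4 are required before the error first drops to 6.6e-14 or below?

Rate ρ ≈ e_4/e_3 = 6.15e-5/3.94e-4 = 0.1561.
After j more steps, e_{4+j} ≈ 6.15e-5·ρ^j; need ρ^j ≤ 6.6e-14/6.15e-5 = 1.07317e-09.
j ≥ ln(1.07317e-09)/ln(0.1561) = -20.6526/-1.85726 = 11.120.
So 12 more iterations are needed.

12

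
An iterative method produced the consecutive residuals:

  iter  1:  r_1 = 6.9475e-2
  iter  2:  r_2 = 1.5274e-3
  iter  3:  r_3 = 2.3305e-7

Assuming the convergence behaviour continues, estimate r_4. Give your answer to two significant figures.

First estimate the order: p ≈ ln(r_3/r_2) / ln(r_2/r_1) = ln(2.3305e-7/1.5274e-3)/ln(1.5274e-3/6.9475e-2) = ln(0.00015258)/ln(0.0219849) ≈ 2.3020.
Then r_4 ≈ r_3·(r_3/r_2)^p = 2.3305e-7·(0.00015258)^2.3020 = 2.3305e-7·1.63837e-09 ≈ 3.818e-16.

3.8e-16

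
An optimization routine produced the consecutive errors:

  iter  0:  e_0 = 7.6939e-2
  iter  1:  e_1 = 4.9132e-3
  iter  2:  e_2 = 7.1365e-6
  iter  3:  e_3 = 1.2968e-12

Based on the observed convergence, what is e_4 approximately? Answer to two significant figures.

1.3e-28

First estimate the order: p ≈ ln(e_3/e_2) / ln(e_2/e_1) = ln(1.2968e-12/7.1365e-6)/ln(7.1365e-6/4.9132e-3) = ln(1.81714e-07)/ln(0.00145252) ≈ 2.3752.
Then e_4 ≈ e_3·(e_3/e_2)^p = 1.2968e-12·(1.81714e-07)^2.3752 = 1.2968e-12·9.76561e-17 ≈ 1.266e-28.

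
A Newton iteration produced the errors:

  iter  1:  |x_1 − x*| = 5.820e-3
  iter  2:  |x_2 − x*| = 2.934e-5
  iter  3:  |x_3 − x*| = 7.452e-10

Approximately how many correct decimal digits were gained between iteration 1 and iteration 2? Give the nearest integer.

Digits gained ≈ log₁₀(|x_1 − x*|/|x_2 − x*|) = log₁₀(5.820e-3/2.934e-5) = log₁₀(198.364) ≈ 2.297.

2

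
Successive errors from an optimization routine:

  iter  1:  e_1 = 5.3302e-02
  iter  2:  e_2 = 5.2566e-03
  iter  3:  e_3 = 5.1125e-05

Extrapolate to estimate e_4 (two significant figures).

First estimate the order: p ≈ ln(e_3/e_2) / ln(e_2/e_1) = ln(5.1125e-05/5.2566e-03)/ln(5.2566e-03/5.3302e-02) = ln(0.00972587)/ln(0.0986192) ≈ 2.0000.
Then e_4 ≈ e_3·(e_3/e_2)^p = 5.1125e-05·(0.00972587)^2.0000 = 5.1125e-05·9.45925e-05 ≈ 4.836e-09.

4.8e-9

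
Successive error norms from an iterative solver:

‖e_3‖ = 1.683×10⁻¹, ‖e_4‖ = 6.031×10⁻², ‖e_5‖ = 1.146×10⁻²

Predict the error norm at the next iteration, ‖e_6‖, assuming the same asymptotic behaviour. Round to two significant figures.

7.8e-4

First estimate the order: p ≈ ln(‖e_5‖/‖e_4‖) / ln(‖e_4‖/‖e_3‖) = ln(1.146×10⁻²/6.031×10⁻²)/ln(6.031×10⁻²/1.683×10⁻¹) = ln(0.190018)/ln(0.358348) ≈ 1.6182.
Then ‖e_6‖ ≈ ‖e_5‖·(‖e_5‖/‖e_4‖)^p = 1.146×10⁻²·(0.190018)^1.6182 = 1.146×10⁻²·0.0680684 ≈ 0.0007801.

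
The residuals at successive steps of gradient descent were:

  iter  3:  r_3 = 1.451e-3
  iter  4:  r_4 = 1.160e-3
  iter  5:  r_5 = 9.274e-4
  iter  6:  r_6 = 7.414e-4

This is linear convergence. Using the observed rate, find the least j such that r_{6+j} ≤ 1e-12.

92

Rate ρ ≈ r_6/r_5 = 7.414e-4/9.274e-4 = 0.7994.
After j more steps, r_{6+j} ≈ 7.414e-4·ρ^j; need ρ^j ≤ 1e-12/7.414e-4 = 1.3488e-09.
j ≥ ln(1.3488e-09)/ln(0.7994) = -20.4241/-0.22389 = 91.224.
So 92 more iterations are needed.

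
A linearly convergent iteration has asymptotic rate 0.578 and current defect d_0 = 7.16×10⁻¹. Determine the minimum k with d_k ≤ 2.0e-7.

28

After k steps, d_k ≈ 7.16×10⁻¹·0.578^k.
Need 0.578^k ≤ 2.0e-7/7.16×10⁻¹ = 2.7933e-07.
k ≥ ln(2.7933e-07)/ln(0.578) = -15.0909/-0.54818 = 27.529.
Smallest integer k = 28.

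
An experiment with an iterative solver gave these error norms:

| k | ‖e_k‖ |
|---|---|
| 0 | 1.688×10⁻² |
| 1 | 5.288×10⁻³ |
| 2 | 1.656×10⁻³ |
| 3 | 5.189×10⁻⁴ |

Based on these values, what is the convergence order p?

Consecutive ratios: ‖e_3‖/‖e_2‖ = 5.189×10⁻⁴/1.656×10⁻³ = 0.313345, ‖e_2‖/‖e_1‖ = 1.656×10⁻³/5.288×10⁻³ = 0.313162.
p ≈ ln(0.313345)/ln(0.313162) = -1.1604/-1.1610 ≈ 1.00.
So the convergence is linear (order 1).

1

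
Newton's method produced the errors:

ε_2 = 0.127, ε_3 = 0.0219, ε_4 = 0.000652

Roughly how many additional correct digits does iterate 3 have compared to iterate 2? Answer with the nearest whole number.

Digits gained ≈ log₁₀(ε_2/ε_3) = log₁₀(0.127/0.0219) = log₁₀(5.79909) ≈ 0.763.

1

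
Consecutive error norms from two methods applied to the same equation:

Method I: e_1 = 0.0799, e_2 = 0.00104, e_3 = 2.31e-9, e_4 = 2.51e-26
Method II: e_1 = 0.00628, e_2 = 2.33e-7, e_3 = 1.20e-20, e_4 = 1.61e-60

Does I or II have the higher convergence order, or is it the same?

same

Method I: p ≈ ln(2.51e-26/2.31e-9)/ln(2.31e-9/0.00104) ≈ 3.00.
Method II: p ≈ ln(1.61e-60/1.20e-20)/ln(1.20e-20/2.33e-7) ≈ 3.00.
Both orders ≈ 3.0 — effectively the same.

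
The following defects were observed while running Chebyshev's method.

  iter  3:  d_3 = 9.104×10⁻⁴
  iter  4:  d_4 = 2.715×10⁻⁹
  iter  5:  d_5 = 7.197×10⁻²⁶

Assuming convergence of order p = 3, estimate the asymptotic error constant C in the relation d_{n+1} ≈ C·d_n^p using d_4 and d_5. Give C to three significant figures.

C ≈ d_5 / d_4^3
  = 7.197×10⁻²⁶ / (2.715×10⁻⁹)^3
  = 7.197×10⁻²⁶ / 2.00129e-26 ≈ 3.5962

3.60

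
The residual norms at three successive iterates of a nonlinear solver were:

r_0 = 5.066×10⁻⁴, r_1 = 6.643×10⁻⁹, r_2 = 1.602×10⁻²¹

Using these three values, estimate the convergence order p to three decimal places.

p ≈ ln(r_2/r_1) / ln(r_1/r_0)
  = ln(1.602×10⁻²¹/6.643×10⁻⁹) / ln(6.643×10⁻⁹/5.066×10⁻⁴)
  = ln(2.41156e-13) / ln(1.31129e-05)
  = -29.053332 / -11.241914 ≈ 2.584376

2.584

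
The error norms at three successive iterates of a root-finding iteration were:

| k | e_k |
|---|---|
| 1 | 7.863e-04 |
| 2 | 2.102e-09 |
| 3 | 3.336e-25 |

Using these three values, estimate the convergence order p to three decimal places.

p ≈ ln(e_3/e_2) / ln(e_2/e_1)
  = ln(3.336e-25/2.102e-09) / ln(2.102e-09/7.863e-04)
  = ln(1.58706e-16) / ln(2.67328e-06)
  = -36.379478 / -12.832204 ≈ 2.835014

2.835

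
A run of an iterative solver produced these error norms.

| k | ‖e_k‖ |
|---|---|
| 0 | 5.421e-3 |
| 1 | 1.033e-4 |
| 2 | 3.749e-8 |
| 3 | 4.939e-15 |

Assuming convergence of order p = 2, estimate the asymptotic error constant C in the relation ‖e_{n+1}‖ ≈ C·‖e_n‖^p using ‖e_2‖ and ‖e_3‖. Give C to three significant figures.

C ≈ ‖e_3‖ / ‖e_2‖^2
  = 4.939e-15 / (3.749e-8)^2
  = 4.939e-15 / 1.4055e-15 ≈ 3.5141

3.51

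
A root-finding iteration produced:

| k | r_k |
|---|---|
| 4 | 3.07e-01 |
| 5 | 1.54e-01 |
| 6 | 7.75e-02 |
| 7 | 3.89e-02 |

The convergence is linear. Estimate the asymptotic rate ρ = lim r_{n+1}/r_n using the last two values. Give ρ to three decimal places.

0.502

ρ ≈ r_7/r_6 = 3.89e-02/7.75e-02 = 0.50194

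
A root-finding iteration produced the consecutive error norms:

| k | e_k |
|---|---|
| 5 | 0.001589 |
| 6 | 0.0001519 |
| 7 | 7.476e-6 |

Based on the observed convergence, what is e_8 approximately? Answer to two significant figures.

1.6e-7

First estimate the order: p ≈ ln(e_7/e_6) / ln(e_6/e_5) = ln(7.476e-6/0.0001519)/ln(0.0001519/0.001589) = ln(0.0492166)/ln(0.0955947) ≈ 1.2828.
Then e_8 ≈ e_7·(e_7/e_6)^p = 7.476e-6·(0.0492166)^1.2828 = 7.476e-6·0.021001 ≈ 1.57e-07.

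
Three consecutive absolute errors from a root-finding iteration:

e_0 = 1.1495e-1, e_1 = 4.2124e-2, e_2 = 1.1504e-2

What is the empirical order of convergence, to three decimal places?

1.293

p ≈ ln(e_2/e_1) / ln(e_1/e_0)
  = ln(1.1504e-2/4.2124e-2) / ln(4.2124e-2/1.1495e-1)
  = ln(0.273098) / ln(0.366455)
  = -1.297925 / -1.003880 ≈ 1.292909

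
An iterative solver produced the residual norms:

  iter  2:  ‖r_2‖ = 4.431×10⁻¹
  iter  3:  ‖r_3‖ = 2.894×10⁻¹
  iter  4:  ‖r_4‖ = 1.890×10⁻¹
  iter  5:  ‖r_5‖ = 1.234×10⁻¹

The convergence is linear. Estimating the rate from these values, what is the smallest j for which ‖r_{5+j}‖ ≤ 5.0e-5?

19

Rate ρ ≈ ‖r_5‖/‖r_4‖ = 1.234×10⁻¹/1.890×10⁻¹ = 0.6529.
After j more steps, ‖r_{5+j}‖ ≈ 1.234×10⁻¹·ρ^j; need ρ^j ≤ 5.0e-5/1.234×10⁻¹ = 0.000405186.
j ≥ ln(0.000405186)/ln(0.6529) = -7.8112/-0.42633 = 18.322.
So 19 more iterations are needed.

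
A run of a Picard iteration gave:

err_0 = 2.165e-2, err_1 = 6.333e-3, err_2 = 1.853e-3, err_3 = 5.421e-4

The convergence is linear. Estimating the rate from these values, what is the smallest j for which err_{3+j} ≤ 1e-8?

9

Rate ρ ≈ err_3/err_2 = 5.421e-4/1.853e-3 = 0.2926.
After j more steps, err_{3+j} ≈ 5.421e-4·ρ^j; need ρ^j ≤ 1e-8/5.421e-4 = 1.84468e-05.
j ≥ ln(1.84468e-05)/ln(0.2926) = -10.9006/-1.22895 = 8.870.
So 9 more iterations are needed.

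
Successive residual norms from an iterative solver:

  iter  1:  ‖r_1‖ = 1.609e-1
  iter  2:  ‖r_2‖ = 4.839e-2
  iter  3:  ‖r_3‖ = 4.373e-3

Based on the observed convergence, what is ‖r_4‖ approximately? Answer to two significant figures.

3.6e-5

First estimate the order: p ≈ ln(‖r_3‖/‖r_2‖) / ln(‖r_2‖/‖r_1‖) = ln(4.373e-3/4.839e-2)/ln(4.839e-2/1.609e-1) = ln(0.0903699)/ln(0.300746) ≈ 2.0007.
Then ‖r_4‖ ≈ ‖r_3‖·(‖r_3‖/‖r_2‖)^p = 4.373e-3·(0.0903699)^2.0007 = 4.373e-3·0.00815299 ≈ 3.565e-05.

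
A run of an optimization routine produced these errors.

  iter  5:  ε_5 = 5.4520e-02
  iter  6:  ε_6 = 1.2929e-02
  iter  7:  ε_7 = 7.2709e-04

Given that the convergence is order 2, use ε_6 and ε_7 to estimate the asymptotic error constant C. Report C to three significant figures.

4.35

C ≈ ε_7 / ε_6^2
  = 7.2709e-04 / (1.2929e-02)^2
  = 7.2709e-04 / 0.000167159 ≈ 4.3497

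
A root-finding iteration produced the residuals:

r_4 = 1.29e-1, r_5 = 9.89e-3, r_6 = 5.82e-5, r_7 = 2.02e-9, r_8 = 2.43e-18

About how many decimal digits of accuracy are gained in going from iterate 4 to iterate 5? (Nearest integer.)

Digits gained ≈ log₁₀(r_4/r_5) = log₁₀(1.29e-1/9.89e-3) = log₁₀(13.0435) ≈ 1.115.

1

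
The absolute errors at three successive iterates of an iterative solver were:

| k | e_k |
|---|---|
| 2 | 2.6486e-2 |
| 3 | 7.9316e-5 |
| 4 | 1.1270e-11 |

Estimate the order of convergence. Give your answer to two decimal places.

2.71

p ≈ ln(e_4/e_3) / ln(e_3/e_2)
  = ln(1.1270e-11/7.9316e-5) / ln(7.9316e-5/2.6486e-2)
  = ln(1.4209e-07) / ln(0.00299464)
  = -15.76681 / -5.81093 ≈ 2.71330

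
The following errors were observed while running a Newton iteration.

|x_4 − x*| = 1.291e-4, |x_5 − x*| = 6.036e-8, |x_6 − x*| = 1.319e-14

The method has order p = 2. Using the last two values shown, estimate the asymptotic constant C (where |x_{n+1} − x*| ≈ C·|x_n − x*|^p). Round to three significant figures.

C ≈ |x_6 − x*| / |x_5 − x*|^2
  = 1.319e-14 / (6.036e-8)^2
  = 1.319e-14 / 3.64333e-15 ≈ 3.6203

3.62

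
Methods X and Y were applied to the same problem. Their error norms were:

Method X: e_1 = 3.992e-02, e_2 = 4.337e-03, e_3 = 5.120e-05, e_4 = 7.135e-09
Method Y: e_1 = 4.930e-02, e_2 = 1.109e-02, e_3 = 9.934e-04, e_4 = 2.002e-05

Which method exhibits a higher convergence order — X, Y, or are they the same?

Method X: p ≈ ln(7.135e-09/5.120e-05)/ln(5.120e-05/4.337e-03) ≈ 2.00.
Method Y: p ≈ ln(2.002e-05/9.934e-04)/ln(9.934e-04/1.109e-02) ≈ 1.62.
Method X has the higher order (≈2.0 vs ≈1.6).

X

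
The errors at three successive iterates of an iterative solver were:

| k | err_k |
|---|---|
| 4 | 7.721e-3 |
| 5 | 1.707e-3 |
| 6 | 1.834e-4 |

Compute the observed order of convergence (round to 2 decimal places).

p ≈ ln(err_6/err_5) / ln(err_5/err_4)
  = ln(1.834e-4/1.707e-3) / ln(1.707e-3/7.721e-3)
  = ln(0.10744) / ln(0.221085)
  = -2.23082 / -1.50921 ≈ 1.47814

1.48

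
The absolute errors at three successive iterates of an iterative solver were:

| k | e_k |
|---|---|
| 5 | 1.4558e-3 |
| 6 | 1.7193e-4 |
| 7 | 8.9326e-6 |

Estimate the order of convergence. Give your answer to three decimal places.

p ≈ ln(e_7/e_6) / ln(e_6/e_5)
  = ln(8.9326e-6/1.7193e-4) / ln(1.7193e-4/1.4558e-3)
  = ln(0.0519549) / ln(0.1181)
  = -2.957379 / -2.136224 ≈ 1.384396

1.384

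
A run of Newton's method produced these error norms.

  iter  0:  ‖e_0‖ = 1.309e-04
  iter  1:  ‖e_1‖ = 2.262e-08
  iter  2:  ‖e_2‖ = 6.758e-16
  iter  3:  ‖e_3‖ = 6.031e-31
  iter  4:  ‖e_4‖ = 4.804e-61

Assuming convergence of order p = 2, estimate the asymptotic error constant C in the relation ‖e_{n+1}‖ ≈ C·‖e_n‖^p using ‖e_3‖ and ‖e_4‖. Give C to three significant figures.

1.32

C ≈ ‖e_4‖ / ‖e_3‖^2
  = 4.804e-61 / (6.031e-31)^2
  = 4.804e-61 / 3.6373e-61 ≈ 1.3208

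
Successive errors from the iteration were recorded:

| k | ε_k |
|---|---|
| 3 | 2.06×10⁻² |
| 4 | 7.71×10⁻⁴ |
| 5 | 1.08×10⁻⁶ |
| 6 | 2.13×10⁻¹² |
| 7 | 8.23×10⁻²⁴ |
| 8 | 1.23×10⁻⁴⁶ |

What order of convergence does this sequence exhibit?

2

Consecutive ratios: ε_8/ε_7 = 1.23×10⁻⁴⁶/8.23×10⁻²⁴ = 1.49453e-23, ε_7/ε_6 = 8.23×10⁻²⁴/2.13×10⁻¹² = 3.86385e-12.
p ≈ ln(1.49453e-23)/ln(3.86385e-12) = -52.5576/-26.2794 ≈ 2.00.
So the convergence is quadratic (order 2).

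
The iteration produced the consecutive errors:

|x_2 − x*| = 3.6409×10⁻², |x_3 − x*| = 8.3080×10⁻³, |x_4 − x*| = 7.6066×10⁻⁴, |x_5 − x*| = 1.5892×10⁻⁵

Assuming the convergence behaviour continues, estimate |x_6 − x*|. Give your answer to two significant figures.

3.0e-8

First estimate the order: p ≈ ln(|x_5 − x*|/|x_4 − x*|) / ln(|x_4 − x*|/|x_3 − x*|) = ln(1.5892×10⁻⁵/7.6066×10⁻⁴)/ln(7.6066×10⁻⁴/8.3080×10⁻³) = ln(0.0208924)/ln(0.0915575) ≈ 1.6180.
Then |x_6 − x*| ≈ |x_5 − x*|·(|x_5 − x*|/|x_4 − x*|)^p = 1.5892×10⁻⁵·(0.0208924)^1.6180 = 1.5892×10⁻⁵·0.00191312 ≈ 3.04e-08.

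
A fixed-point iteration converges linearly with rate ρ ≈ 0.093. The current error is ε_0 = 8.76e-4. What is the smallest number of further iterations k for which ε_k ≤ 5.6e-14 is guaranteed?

After k steps, ε_k ≈ 8.76e-4·0.093^k.
Need 0.093^k ≤ 5.6e-14/8.76e-4 = 6.39269e-11.
k ≥ ln(6.39269e-11)/ln(0.093) = -23.4733/-2.37516 = 9.883.
Smallest integer k = 10.

10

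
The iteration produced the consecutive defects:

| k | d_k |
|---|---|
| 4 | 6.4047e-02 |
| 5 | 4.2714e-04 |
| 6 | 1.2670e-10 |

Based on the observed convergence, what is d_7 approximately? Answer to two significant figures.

3.3e-30

First estimate the order: p ≈ ln(d_6/d_5) / ln(d_5/d_4) = ln(1.2670e-10/4.2714e-04)/ln(4.2714e-04/6.4047e-02) = ln(2.96624e-07)/ln(0.00666916) ≈ 3.0000.
Then d_7 ≈ d_6·(d_6/d_5)^p = 1.2670e-10·(2.96624e-07)^3.0000 = 1.2670e-10·2.60987e-20 ≈ 3.307e-30.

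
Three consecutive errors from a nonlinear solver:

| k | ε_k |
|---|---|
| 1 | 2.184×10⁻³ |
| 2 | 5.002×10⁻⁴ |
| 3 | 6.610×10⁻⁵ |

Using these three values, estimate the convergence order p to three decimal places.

1.373

p ≈ ln(ε_3/ε_2) / ln(ε_2/ε_1)
  = ln(6.610×10⁻⁵/5.002×10⁻⁴) / ln(5.002×10⁻⁴/2.184×10⁻³)
  = ln(0.132147) / ln(0.229029)
  = -2.023840 / -1.473907 ≈ 1.373112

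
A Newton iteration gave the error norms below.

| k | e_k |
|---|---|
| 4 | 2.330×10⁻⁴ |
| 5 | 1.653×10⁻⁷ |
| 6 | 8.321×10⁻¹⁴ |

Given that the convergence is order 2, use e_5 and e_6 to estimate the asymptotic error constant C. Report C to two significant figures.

3.0

C ≈ e_6 / e_5^2
  = 8.321×10⁻¹⁴ / (1.653×10⁻⁷)^2
  = 8.321×10⁻¹⁴ / 2.73241e-14 ≈ 3.0453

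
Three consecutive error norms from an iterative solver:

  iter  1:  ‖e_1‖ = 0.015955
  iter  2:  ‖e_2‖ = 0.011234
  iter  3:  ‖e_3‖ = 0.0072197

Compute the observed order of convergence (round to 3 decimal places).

p ≈ ln(‖e_3‖/‖e_2‖) / ln(‖e_2‖/‖e_1‖)
  = ln(0.0072197/0.011234) / ln(0.011234/0.015955)
  = ln(0.642665) / ln(0.704105)
  = -0.442132 / -0.350828 ≈ 1.260253

1.260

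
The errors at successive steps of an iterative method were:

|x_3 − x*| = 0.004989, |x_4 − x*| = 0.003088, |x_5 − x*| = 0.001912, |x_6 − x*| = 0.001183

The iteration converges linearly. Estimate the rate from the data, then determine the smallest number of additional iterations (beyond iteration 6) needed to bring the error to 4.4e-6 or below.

12

Rate ρ ≈ |x_6 − x*|/|x_5 − x*| = 0.001183/0.001912 = 0.6187.
After j more steps, |x_{6+j} − x*| ≈ 0.001183·ρ^j; need ρ^j ≤ 4.4e-6/0.001183 = 0.00371936.
j ≥ ln(0.00371936)/ln(0.6187) = -5.5942/-0.48013 = 11.651.
So 12 more iterations are needed.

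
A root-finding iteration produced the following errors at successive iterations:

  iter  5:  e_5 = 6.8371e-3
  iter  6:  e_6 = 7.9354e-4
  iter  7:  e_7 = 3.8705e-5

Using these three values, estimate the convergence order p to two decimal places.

p ≈ ln(e_7/e_6) / ln(e_6/e_5)
  = ln(3.8705e-5/7.9354e-4) / ln(7.9354e-4/6.8371e-3)
  = ln(0.0487751) / ln(0.116064)
  = -3.02054 / -2.15361 ≈ 1.40255

1.40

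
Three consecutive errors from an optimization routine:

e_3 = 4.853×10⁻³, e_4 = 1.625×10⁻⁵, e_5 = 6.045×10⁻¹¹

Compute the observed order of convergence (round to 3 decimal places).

2.194

p ≈ ln(e_5/e_4) / ln(e_4/e_3)
  = ln(6.045×10⁻¹¹/1.625×10⁻⁵) / ln(1.625×10⁻⁵/4.853×10⁻³)
  = ln(3.72e-06) / ln(0.00334844)
  = -12.501787 / -5.699261 ≈ 2.193580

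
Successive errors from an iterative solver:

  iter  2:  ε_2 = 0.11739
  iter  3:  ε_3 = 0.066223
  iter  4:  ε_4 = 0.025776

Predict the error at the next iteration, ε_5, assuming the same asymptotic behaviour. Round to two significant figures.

First estimate the order: p ≈ ln(ε_4/ε_3) / ln(ε_3/ε_2) = ln(0.025776/0.066223)/ln(0.066223/0.11739) = ln(0.38923)/ln(0.564128) ≈ 1.6483.
Then ε_5 ≈ ε_4·(ε_4/ε_3)^p = 0.025776·(0.38923)^1.6483 = 0.025776·0.211124 ≈ 0.005442.

5.4e-3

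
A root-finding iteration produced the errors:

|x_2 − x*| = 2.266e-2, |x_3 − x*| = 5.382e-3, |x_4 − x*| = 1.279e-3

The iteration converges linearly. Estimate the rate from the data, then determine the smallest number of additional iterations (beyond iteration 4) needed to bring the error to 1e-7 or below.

7

Rate ρ ≈ |x_4 − x*|/|x_3 − x*| = 1.279e-3/5.382e-3 = 0.2376.
After j more steps, |x_{4+j} − x*| ≈ 1.279e-3·ρ^j; need ρ^j ≤ 1e-7/1.279e-3 = 7.81861e-05.
j ≥ ln(7.81861e-05)/ln(0.2376) = -9.4564/-1.43717 = 6.580.
So 7 more iterations are needed.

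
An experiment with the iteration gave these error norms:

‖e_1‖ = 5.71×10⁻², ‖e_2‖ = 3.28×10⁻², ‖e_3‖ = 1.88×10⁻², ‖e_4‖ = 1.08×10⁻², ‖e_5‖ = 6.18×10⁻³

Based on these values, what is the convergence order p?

1

Consecutive ratios: ‖e_5‖/‖e_4‖ = 6.18×10⁻³/1.08×10⁻² = 0.572222, ‖e_4‖/‖e_3‖ = 1.08×10⁻²/1.88×10⁻² = 0.574468.
p ≈ ln(0.572222)/ln(0.574468) = -0.5582/-0.5543 ≈ 1.01.
So the convergence is linear (order 1).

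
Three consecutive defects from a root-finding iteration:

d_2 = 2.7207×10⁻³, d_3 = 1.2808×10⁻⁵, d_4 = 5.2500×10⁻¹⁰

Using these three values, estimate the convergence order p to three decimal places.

1.885

p ≈ ln(d_4/d_3) / ln(d_3/d_2)
  = ln(5.2500×10⁻¹⁰/1.2808×10⁻⁵) / ln(1.2808×10⁻⁵/2.7207×10⁻³)
  = ln(4.099e-05) / ln(0.00470761)
  = -10.102182 / -5.358575 ≈ 1.885237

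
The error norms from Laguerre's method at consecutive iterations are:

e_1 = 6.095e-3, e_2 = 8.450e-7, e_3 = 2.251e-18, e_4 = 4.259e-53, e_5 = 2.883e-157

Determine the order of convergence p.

3

Consecutive ratios: e_5/e_4 = 2.883e-157/4.259e-53 = 6.76919e-105, e_4/e_3 = 4.259e-53/2.251e-18 = 1.89205e-35.
p ≈ ln(6.76919e-105)/ln(1.89205e-35) = -239.8591/-79.9528 ≈ 3.00.
So the convergence is cubic (order 3).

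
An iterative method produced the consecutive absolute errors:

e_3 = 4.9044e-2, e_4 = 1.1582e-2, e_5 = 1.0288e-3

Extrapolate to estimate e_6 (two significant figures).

1.8e-5

First estimate the order: p ≈ ln(e_5/e_4) / ln(e_4/e_3) = ln(1.0288e-3/1.1582e-2)/ln(1.1582e-2/4.9044e-2) = ln(0.0888275)/ln(0.236155) ≈ 1.6775.
Then e_6 ≈ e_5·(e_5/e_4)^p = 1.0288e-3·(0.0888275)^1.6775 = 1.0288e-3·0.0172262 ≈ 1.772e-05.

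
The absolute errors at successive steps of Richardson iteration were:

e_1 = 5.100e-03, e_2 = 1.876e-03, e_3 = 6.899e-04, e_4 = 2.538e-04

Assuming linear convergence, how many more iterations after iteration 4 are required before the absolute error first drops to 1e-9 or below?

13

Rate ρ ≈ e_4/e_3 = 2.538e-04/6.899e-04 = 0.3679.
After j more steps, e_{4+j} ≈ 2.538e-04·ρ^j; need ρ^j ≤ 1e-9/2.538e-04 = 3.94011e-06.
j ≥ ln(3.94011e-06)/ln(0.3679) = -12.4443/-0.99994 = 12.445.
So 13 more iterations are needed.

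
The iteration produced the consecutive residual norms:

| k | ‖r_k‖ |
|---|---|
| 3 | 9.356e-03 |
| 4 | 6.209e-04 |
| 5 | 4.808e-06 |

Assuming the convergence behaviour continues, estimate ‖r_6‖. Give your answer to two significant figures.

First estimate the order: p ≈ ln(‖r_5‖/‖r_4‖) / ln(‖r_4‖/‖r_3‖) = ln(4.808e-06/6.209e-04)/ln(6.209e-04/9.356e-03) = ln(0.0077436)/ln(0.0663638) ≈ 1.7920.
Then ‖r_6‖ ≈ ‖r_5‖·(‖r_5‖/‖r_4‖)^p = 4.808e-06·(0.0077436)^1.7920 = 4.808e-06·0.000164811 ≈ 7.924e-10.

7.9e-10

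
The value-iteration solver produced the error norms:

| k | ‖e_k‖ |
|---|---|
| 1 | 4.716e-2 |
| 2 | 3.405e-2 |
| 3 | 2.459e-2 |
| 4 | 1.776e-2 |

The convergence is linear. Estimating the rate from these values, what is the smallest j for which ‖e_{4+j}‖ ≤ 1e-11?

66

Rate ρ ≈ ‖e_4‖/‖e_3‖ = 1.776e-2/2.459e-2 = 0.7222.
After j more steps, ‖e_{4+j}‖ ≈ 1.776e-2·ρ^j; need ρ^j ≤ 1e-11/1.776e-2 = 5.63063e-10.
j ≥ ln(5.63063e-10)/ln(0.7222) = -21.2976/-0.32545 = 65.440.
So 66 more iterations are needed.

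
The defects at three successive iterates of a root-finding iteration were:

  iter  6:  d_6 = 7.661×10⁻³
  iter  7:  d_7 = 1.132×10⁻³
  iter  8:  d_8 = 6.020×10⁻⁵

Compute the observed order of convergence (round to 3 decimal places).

1.534

p ≈ ln(d_8/d_7) / ln(d_7/d_6)
  = ln(6.020×10⁻⁵/1.132×10⁻³) / ln(1.132×10⁻³/7.661×10⁻³)
  = ln(0.0531802) / ln(0.147761)
  = -2.934069 / -1.912159 ≈ 1.534427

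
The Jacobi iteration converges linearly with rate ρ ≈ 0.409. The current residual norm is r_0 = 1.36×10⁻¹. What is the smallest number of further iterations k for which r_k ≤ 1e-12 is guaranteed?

29

After k steps, r_k ≈ 1.36×10⁻¹·0.409^k.
Need 0.409^k ≤ 1e-12/1.36×10⁻¹ = 7.35294e-12.
k ≥ ln(7.35294e-12)/ln(0.409) = -25.6359/-0.89404 = 28.674.
Smallest integer k = 29.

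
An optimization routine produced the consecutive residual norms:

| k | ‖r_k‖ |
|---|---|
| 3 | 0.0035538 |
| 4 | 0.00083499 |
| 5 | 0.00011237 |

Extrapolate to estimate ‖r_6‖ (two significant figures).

First estimate the order: p ≈ ln(‖r_5‖/‖r_4‖) / ln(‖r_4‖/‖r_3‖) = ln(0.00011237/0.00083499)/ln(0.00083499/0.0035538) = ln(0.134576)/ln(0.234957) ≈ 1.3848.
Then ‖r_6‖ ≈ ‖r_5‖·(‖r_5‖/‖r_4‖)^p = 0.00011237·(0.134576)^1.3848 = 0.00011237·0.0622006 ≈ 6.989e-06.

7.0e-6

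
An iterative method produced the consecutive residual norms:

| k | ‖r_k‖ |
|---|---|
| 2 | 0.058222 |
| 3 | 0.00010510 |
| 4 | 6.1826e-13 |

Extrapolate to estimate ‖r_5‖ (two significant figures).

First estimate the order: p ≈ ln(‖r_4‖/‖r_3‖) / ln(‖r_3‖/‖r_2‖) = ln(6.1826e-13/0.00010510)/ln(0.00010510/0.058222) = ln(5.88259e-09)/ln(0.00180516) ≈ 3.0000.
Then ‖r_5‖ ≈ ‖r_4‖·(‖r_4‖/‖r_3‖)^p = 6.1826e-13·(5.88259e-09)^3.0000 = 6.1826e-13·2.03566e-25 ≈ 1.259e-37.

1.3e-37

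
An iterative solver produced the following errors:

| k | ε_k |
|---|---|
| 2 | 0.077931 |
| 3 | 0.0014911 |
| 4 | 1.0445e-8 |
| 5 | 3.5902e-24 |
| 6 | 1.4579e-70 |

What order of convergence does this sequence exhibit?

Consecutive ratios: ε_6/ε_5 = 1.4579e-70/3.5902e-24 = 4.06078e-47, ε_5/ε_4 = 3.5902e-24/1.0445e-8 = 3.43724e-16.
p ≈ ln(4.06078e-47)/ln(3.43724e-16) = -106.8201/-35.6067 ≈ 3.00.
So the convergence is cubic (order 3).

3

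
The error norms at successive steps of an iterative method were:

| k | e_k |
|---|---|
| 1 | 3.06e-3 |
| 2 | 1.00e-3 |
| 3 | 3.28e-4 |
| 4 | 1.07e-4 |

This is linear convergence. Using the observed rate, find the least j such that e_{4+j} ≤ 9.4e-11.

13

Rate ρ ≈ e_4/e_3 = 1.07e-4/3.28e-4 = 0.3262.
After j more steps, e_{4+j} ≈ 1.07e-4·ρ^j; need ρ^j ≤ 9.4e-11/1.07e-4 = 8.78505e-07.
j ≥ ln(8.78505e-07)/ln(0.3262) = -13.9450/-1.12024 = 12.448.
So 13 more iterations are needed.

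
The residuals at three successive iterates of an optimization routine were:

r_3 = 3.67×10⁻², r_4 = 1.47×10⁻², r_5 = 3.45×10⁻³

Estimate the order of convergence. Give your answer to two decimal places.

1.58

p ≈ ln(r_5/r_4) / ln(r_4/r_3)
  = ln(3.45×10⁻³/1.47×10⁻²) / ln(1.47×10⁻²/3.67×10⁻²)
  = ln(0.234694) / ln(0.400545)
  = -1.44947 / -0.91493 ≈ 1.58424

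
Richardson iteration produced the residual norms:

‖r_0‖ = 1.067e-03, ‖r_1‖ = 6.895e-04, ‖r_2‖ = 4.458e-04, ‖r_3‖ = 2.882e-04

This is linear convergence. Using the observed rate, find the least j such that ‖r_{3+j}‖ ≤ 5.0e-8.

Rate ρ ≈ ‖r_3‖/‖r_2‖ = 2.882e-04/4.458e-04 = 0.6465.
After j more steps, ‖r_{3+j}‖ ≈ 2.882e-04·ρ^j; need ρ^j ≤ 5.0e-8/2.882e-04 = 0.000173491.
j ≥ ln(0.000173491)/ln(0.6465) = -8.6594/-0.43618 = 19.853.
So 20 more iterations are needed.

20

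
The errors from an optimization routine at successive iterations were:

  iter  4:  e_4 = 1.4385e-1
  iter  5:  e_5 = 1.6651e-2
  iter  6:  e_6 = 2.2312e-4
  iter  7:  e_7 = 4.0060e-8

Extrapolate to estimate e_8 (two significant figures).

First estimate the order: p ≈ ln(e_7/e_6) / ln(e_6/e_5) = ln(4.0060e-8/2.2312e-4)/ln(2.2312e-4/1.6651e-2) = ln(0.000179545)/ln(0.0133998) ≈ 2.0000.
Then e_8 ≈ e_7·(e_7/e_6)^p = 4.0060e-8·(0.000179545)^2.0000 = 4.0060e-8·3.22364e-08 ≈ 1.291e-15.

1.3e-15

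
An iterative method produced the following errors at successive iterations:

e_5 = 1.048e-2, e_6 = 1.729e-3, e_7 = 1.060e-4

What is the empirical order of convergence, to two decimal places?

p ≈ ln(e_7/e_6) / ln(e_6/e_5)
  = ln(1.060e-4/1.729e-3) / ln(1.729e-3/1.048e-2)
  = ln(0.0613071) / ln(0.164981)
  = -2.79186 / -1.80192 ≈ 1.54938

1.55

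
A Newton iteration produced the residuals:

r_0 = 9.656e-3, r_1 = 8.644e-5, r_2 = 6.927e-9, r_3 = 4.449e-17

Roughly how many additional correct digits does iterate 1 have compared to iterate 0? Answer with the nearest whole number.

Digits gained ≈ log₁₀(r_0/r_1) = log₁₀(9.656e-3/8.644e-5) = log₁₀(111.708) ≈ 2.048.

2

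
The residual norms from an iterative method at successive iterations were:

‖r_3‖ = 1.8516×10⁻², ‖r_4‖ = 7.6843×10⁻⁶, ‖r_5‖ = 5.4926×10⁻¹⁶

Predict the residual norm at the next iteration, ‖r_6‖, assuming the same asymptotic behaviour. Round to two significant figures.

2.0e-46

First estimate the order: p ≈ ln(‖r_5‖/‖r_4‖) / ln(‖r_4‖/‖r_3‖) = ln(5.4926×10⁻¹⁶/7.6843×10⁻⁶)/ln(7.6843×10⁻⁶/1.8516×10⁻²) = ln(7.14782e-11)/ln(0.000415009) ≈ 3.0000.
Then ‖r_6‖ ≈ ‖r_5‖·(‖r_5‖/‖r_4‖)^p = 5.4926×10⁻¹⁶·(7.14782e-11)^3.0000 = 5.4926×10⁻¹⁶·3.65192e-31 ≈ 2.006e-46.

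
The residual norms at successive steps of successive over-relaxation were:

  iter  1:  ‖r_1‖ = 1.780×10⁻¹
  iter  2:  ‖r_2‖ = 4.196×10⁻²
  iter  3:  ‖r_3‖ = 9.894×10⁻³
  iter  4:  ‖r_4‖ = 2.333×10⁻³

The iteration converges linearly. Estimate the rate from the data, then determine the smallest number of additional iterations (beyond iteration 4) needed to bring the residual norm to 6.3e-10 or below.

Rate ρ ≈ ‖r_4‖/‖r_3‖ = 2.333×10⁻³/9.894×10⁻³ = 0.2358.
After j more steps, ‖r_{4+j}‖ ≈ 2.333×10⁻³·ρ^j; need ρ^j ≤ 6.3e-10/2.333×10⁻³ = 2.70039e-07.
j ≥ ln(2.70039e-07)/ln(0.2358) = -15.1247/-1.44477 = 10.469.
So 11 more iterations are needed.

11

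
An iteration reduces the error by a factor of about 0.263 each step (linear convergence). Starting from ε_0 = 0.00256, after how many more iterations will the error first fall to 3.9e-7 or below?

7

After k steps, ε_k ≈ 0.00256·0.263^k.
Need 0.263^k ≤ 3.9e-7/0.00256 = 0.000152344.
k ≥ ln(0.000152344)/ln(0.263) = -8.7894/-1.33560 = 6.581.
Smallest integer k = 7.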